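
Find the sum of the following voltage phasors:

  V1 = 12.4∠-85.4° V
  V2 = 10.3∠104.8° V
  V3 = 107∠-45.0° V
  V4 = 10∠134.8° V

Step 1 — Convert each phasor to rectangular form:
  V1 = 12.4·(cos(-85.4°) + j·sin(-85.4°)) = 0.9945 - j12.36 V
  V2 = 10.3·(cos(104.8°) + j·sin(104.8°)) = -2.631 + j9.958 V
  V3 = 107·(cos(-45.0°) + j·sin(-45.0°)) = 75.66 - j75.66 V
  V4 = 10·(cos(134.8°) + j·sin(134.8°)) = -7.046 + j7.096 V
Step 2 — Sum components: V_total = 66.98 - j70.97 V.
Step 3 — Convert to polar: |V_total| = 97.58 V, ∠V_total = -46.7°.

V_total = 97.58∠-46.7° V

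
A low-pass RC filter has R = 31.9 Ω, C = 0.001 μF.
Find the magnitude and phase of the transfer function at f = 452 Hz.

Step 1 — Angular frequency: ω = 2π·452 = 2840 rad/s.
Step 2 — Transfer function: H(jω) = 1/(1 + jωRC).
Step 3 — Denominator: 1 + jωRC = 1 + j·2840·31.9·1e-09 = 1 + j9.06e-05.
Step 4 — H = 1 - j9.06e-05.
Step 5 — Magnitude: |H| = 1 (-0.0 dB); phase: φ = -0.0°.

|H| = 1 (-0.0 dB), φ = -0.0°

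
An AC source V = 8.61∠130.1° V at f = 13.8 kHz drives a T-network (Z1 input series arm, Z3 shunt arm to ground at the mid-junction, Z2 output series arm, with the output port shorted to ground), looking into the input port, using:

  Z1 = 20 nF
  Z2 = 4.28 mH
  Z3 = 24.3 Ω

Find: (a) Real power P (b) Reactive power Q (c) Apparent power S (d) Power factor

Step 1 — Angular frequency: ω = 2π·f = 2π·1.38e+04 = 8.671e+04 rad/s.
Step 2 — Component impedances:
  Z1: Z = 1/(jωC) = -j/(ω·C) = 0 - j576.6 Ω
  Z2: Z = jωL = j·8.671e+04·0.00428 = 0 + j371.1 Ω
  Z3: Z = R = 24.3 Ω
Step 3 — With the output port shorted to ground, the output series arm Z2 runs from the junction to ground; the shunt arm Z3 also runs from the junction to ground. They appear in parallel: Z3 || Z2 = 24.2 + j1.584 Ω.
Step 4 — Series with input arm Z1: Z_in = Z1 + (Z3 || Z2) = 24.2 - j575.1 Ω = 575.6∠-87.6° Ω.
Step 5 — Source phasor: V = 8.61∠130.1° V = -5.546 + j6.586 V.
Step 6 — Current: I = V / Z = -0.01184 - j0.009146 A = 0.01496∠-142.3° A.
Step 7 — Complex power: S = V·I* = 0.005414 - j0.1287 VA.
Step 8 — Real power: P = Re(S) = 0.005414 W.
Step 9 — Reactive power: Q = Im(S) = -0.1287 VAR.
Step 10 — Apparent power: |S| = 0.1288 VA.
Step 11 — Power factor: PF = P/|S| = 0.04204 (leading).

(a) P = 0.005414 W  (b) Q = -0.1287 VAR  (c) S = 0.1288 VA  (d) PF = 0.04204 (leading)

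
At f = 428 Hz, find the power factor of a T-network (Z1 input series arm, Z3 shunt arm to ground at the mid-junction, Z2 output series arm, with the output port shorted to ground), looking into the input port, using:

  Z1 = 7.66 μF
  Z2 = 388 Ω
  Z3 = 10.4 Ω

Step 1 — Angular frequency: ω = 2π·f = 2π·428 = 2689 rad/s.
Step 2 — Component impedances:
  Z1: Z = 1/(jωC) = -j/(ω·C) = 0 - j48.55 Ω
  Z2: Z = R = 388 Ω
  Z3: Z = R = 10.4 Ω
Step 3 — With the output port shorted to ground, the output series arm Z2 runs from the junction to ground; the shunt arm Z3 also runs from the junction to ground. They appear in parallel: Z3 || Z2 = 10.13 Ω.
Step 4 — Series with input arm Z1: Z_in = Z1 + (Z3 || Z2) = 10.13 - j48.55 Ω = 49.59∠-78.2° Ω.
Step 5 — Power factor: PF = cos(φ) = Re(Z)/|Z| = 10.1285/49.5907 = 0.2042.
Step 6 — Type: Im(Z) = -48.55 ⇒ leading (phase φ = -78.2°).

PF = 0.2042 (leading, φ = -78.2°)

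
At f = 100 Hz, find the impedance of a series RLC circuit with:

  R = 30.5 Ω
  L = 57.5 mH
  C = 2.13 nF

Step 1 — Angular frequency: ω = 2π·f = 2π·100 = 628.3 rad/s.
Step 2 — Component impedances:
  R: Z = R = 30.5 Ω
  L: Z = jωL = j·628.3·0.0575 = 0 + j36.13 Ω
  C: Z = 1/(jωC) = -j/(ω·C) = 0 - j7.472e+05 Ω
Step 3 — Series combination: Z_total = R + L + C = 30.5 - j7.472e+05 Ω = 7.472e+05∠-90.0° Ω.

Z = 30.5 - j7.472e+05 Ω = 7.472e+05∠-90.0° Ω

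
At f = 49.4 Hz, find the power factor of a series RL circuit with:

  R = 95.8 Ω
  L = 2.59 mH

Step 1 — Angular frequency: ω = 2π·f = 2π·49.4 = 310.4 rad/s.
Step 2 — Component impedances:
  R: Z = R = 95.8 Ω
  L: Z = jωL = j·310.4·0.00259 = 0 + j0.8039 Ω
Step 3 — Series combination: Z_total = R + L = 95.8 + j0.8039 Ω = 95.8∠0.5° Ω.
Step 4 — Power factor: PF = cos(φ) = Re(Z)/|Z| = 95.8/95.8 = 1.
Step 5 — Type: Im(Z) = 0.8039 ⇒ lagging (phase φ = 0.5°).

PF = 1 (lagging, φ = 0.5°)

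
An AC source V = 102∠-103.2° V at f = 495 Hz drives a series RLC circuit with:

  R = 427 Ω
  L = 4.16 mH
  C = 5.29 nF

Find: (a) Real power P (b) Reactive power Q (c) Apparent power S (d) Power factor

Step 1 — Angular frequency: ω = 2π·f = 2π·495 = 3110 rad/s.
Step 2 — Component impedances:
  R: Z = R = 427 Ω
  L: Z = jωL = j·3110·0.00416 = 0 + j12.94 Ω
  C: Z = 1/(jωC) = -j/(ω·C) = 0 - j6.078e+04 Ω
Step 3 — Series combination: Z_total = R + L + C = 427 - j6.077e+04 Ω = 6.077e+04∠-89.6° Ω.
Step 4 — Source phasor: V = 102∠-103.2° V = -23.29 - j99.31 V.
Step 5 — Current: I = V / Z = 0.001631 - j0.0003948 A = 0.001679∠-13.6° A.
Step 6 — Complex power: S = V·I* = 0.001203 - j0.1712 VA.
Step 7 — Real power: P = Re(S) = 0.001203 W.
Step 8 — Reactive power: Q = Im(S) = -0.1712 VAR.
Step 9 — Apparent power: |S| = 0.1712 VA.
Step 10 — Power factor: PF = P/|S| = 0.007027 (leading).

(a) P = 0.001203 W  (b) Q = -0.1712 VAR  (c) S = 0.1712 VA  (d) PF = 0.007027 (leading)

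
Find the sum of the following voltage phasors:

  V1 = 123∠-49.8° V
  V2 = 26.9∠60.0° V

Step 1 — Convert each phasor to rectangular form:
  V1 = 123·(cos(-49.8°) + j·sin(-49.8°)) = 79.39 - j93.95 V
  V2 = 26.9·(cos(60.0°) + j·sin(60.0°)) = 13.45 + j23.3 V
Step 2 — Sum components: V_total = 92.84 - j70.65 V.
Step 3 — Convert to polar: |V_total| = 116.7 V, ∠V_total = -37.3°.

V_total = 116.7∠-37.3° V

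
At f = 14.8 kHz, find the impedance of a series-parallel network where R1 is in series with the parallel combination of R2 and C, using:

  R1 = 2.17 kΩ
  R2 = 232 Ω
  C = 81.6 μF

Step 1 — Angular frequency: ω = 2π·f = 2π·1.48e+04 = 9.299e+04 rad/s.
Step 2 — Component impedances:
  R1: Z = R = 2170 Ω
  R2: Z = R = 232 Ω
  C: Z = 1/(jωC) = -j/(ω·C) = 0 - j0.1318 Ω
Step 3 — Parallel branch: R2 || C = 1/(1/R2 + 1/C) = 7.486e-05 - j0.1318 Ω.
Step 4 — Series with R1: Z_total = R1 + (R2 || C) = 2170 - j0.1318 Ω = 2170∠-0.0° Ω.

Z = 2170 - j0.1318 Ω = 2170∠-0.0° Ω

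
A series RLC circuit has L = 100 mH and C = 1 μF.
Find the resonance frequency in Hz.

Step 1 — Resonance condition Im(Z)=0 gives ω₀ = 1/√(LC).
Step 2 — ω₀ = 1/√(0.1·1e-06) = 3162 rad/s.
Step 3 — f₀ = ω₀/(2π) = 503.3 Hz.

f₀ = 503.3 Hz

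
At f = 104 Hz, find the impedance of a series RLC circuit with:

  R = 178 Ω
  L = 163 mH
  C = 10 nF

Step 1 — Angular frequency: ω = 2π·f = 2π·104 = 653.5 rad/s.
Step 2 — Component impedances:
  R: Z = R = 178 Ω
  L: Z = jωL = j·653.5·0.163 = 0 + j106.5 Ω
  C: Z = 1/(jωC) = -j/(ω·C) = 0 - j1.53e+05 Ω
Step 3 — Series combination: Z_total = R + L + C = 178 - j1.529e+05 Ω = 1.529e+05∠-89.9° Ω.

Z = 178 - j1.529e+05 Ω = 1.529e+05∠-89.9° Ω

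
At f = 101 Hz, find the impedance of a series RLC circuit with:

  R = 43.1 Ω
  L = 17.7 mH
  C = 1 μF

Step 1 — Angular frequency: ω = 2π·f = 2π·101 = 634.6 rad/s.
Step 2 — Component impedances:
  R: Z = R = 43.1 Ω
  L: Z = jωL = j·634.6·0.0177 = 0 + j11.23 Ω
  C: Z = 1/(jωC) = -j/(ω·C) = 0 - j1576 Ω
Step 3 — Series combination: Z_total = R + L + C = 43.1 - j1565 Ω = 1565∠-88.4° Ω.

Z = 43.1 - j1565 Ω = 1565∠-88.4° Ω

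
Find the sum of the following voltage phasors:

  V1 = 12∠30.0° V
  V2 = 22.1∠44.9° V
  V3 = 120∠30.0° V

Step 1 — Convert each phasor to rectangular form:
  V1 = 12·(cos(30.0°) + j·sin(30.0°)) = 10.39 + j6 V
  V2 = 22.1·(cos(44.9°) + j·sin(44.9°)) = 15.65 + j15.6 V
  V3 = 120·(cos(30.0°) + j·sin(30.0°)) = 103.9 + j60 V
Step 2 — Sum components: V_total = 130 + j81.6 V.
Step 3 — Convert to polar: |V_total| = 153.5 V, ∠V_total = 32.1°.

V_total = 153.5∠32.1° V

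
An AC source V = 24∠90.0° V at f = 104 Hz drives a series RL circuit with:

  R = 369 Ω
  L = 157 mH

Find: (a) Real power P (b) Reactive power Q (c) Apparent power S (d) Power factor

Step 1 — Angular frequency: ω = 2π·f = 2π·104 = 653.5 rad/s.
Step 2 — Component impedances:
  R: Z = R = 369 Ω
  L: Z = jωL = j·653.5·0.157 = 0 + j102.6 Ω
Step 3 — Series combination: Z_total = R + L = 369 + j102.6 Ω = 383∠15.5° Ω.
Step 4 — Source phasor: V = 24∠90.0° V = 0 + j24 V.
Step 5 — Current: I = V / Z = 0.01679 + j0.06037 A = 0.06266∠74.5° A.
Step 6 — Complex power: S = V·I* = 1.449 + j0.4029 VA.
Step 7 — Real power: P = Re(S) = 1.449 W.
Step 8 — Reactive power: Q = Im(S) = 0.4029 VAR.
Step 9 — Apparent power: |S| = 1.504 VA.
Step 10 — Power factor: PF = P/|S| = 0.9635 (lagging).

(a) P = 1.449 W  (b) Q = 0.4029 VAR  (c) S = 1.504 VA  (d) PF = 0.9635 (lagging)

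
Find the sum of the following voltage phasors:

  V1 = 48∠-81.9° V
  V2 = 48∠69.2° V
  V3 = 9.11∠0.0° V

Step 1 — Convert each phasor to rectangular form:
  V1 = 48·(cos(-81.9°) + j·sin(-81.9°)) = 6.763 - j47.52 V
  V2 = 48·(cos(69.2°) + j·sin(69.2°)) = 17.05 + j44.87 V
  V3 = 9.11·(cos(0.0°) + j·sin(0.0°)) = 9.11 V
Step 2 — Sum components: V_total = 32.92 - j2.65 V.
Step 3 — Convert to polar: |V_total| = 33.02 V, ∠V_total = -4.6°.

V_total = 33.02∠-4.6° V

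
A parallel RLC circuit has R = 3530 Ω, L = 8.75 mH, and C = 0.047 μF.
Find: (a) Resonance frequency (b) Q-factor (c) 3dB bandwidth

Step 1 — Resonance: ω₀ = 1/√(LC) = 1/√(0.00875·4.7e-08) = 4.931e+04 rad/s.
Step 2 — f₀ = ω₀/(2π) = 7848 Hz.
Step 3 — Parallel Q: Q = R/(ω₀L) = 3530/(4.931e+04·0.00875) = 8.181.
Step 4 — Bandwidth: Δω = ω₀/Q = 6027 rad/s; BW = Δω/(2π) = 959.3 Hz.

(a) f₀ = 7848 Hz  (b) Q = 8.181  (c) BW = 959.3 Hz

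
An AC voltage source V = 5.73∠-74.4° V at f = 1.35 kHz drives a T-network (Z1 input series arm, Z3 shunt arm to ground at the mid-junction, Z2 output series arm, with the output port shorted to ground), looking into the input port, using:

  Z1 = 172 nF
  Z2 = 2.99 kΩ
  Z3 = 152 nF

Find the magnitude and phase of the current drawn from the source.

Step 1 — Angular frequency: ω = 2π·f = 2π·1350 = 8482 rad/s.
Step 2 — Component impedances:
  Z1: Z = 1/(jωC) = -j/(ω·C) = 0 - j685.4 Ω
  Z2: Z = R = 2990 Ω
  Z3: Z = 1/(jωC) = -j/(ω·C) = 0 - j775.6 Ω
Step 3 — With the output port shorted to ground, the output series arm Z2 runs from the junction to ground; the shunt arm Z3 also runs from the junction to ground. They appear in parallel: Z3 || Z2 = 188.5 - j726.7 Ω.
Step 4 — Series with input arm Z1: Z_in = Z1 + (Z3 || Z2) = 188.5 - j1412 Ω = 1425∠-82.4° Ω.
Step 5 — Source phasor: V = 5.73∠-74.4° V = 1.541 - j5.519 V.
Step 6 — Ohm's law: I = V / Z_total = (1.541 - j5.519) / (188.5 - j1412) = 0.003983 + j0.0005595 A.
Step 7 — Convert to polar: |I| = 0.004022 A, ∠I = 8.0°.

I = 0.004022∠8.0° A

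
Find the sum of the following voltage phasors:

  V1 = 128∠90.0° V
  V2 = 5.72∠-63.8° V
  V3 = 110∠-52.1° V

Step 1 — Convert each phasor to rectangular form:
  V1 = 128·(cos(90.0°) + j·sin(90.0°)) = 0 + j128 V
  V2 = 5.72·(cos(-63.8°) + j·sin(-63.8°)) = 2.525 - j5.132 V
  V3 = 110·(cos(-52.1°) + j·sin(-52.1°)) = 67.57 - j86.8 V
Step 2 — Sum components: V_total = 70.1 + j36.07 V.
Step 3 — Convert to polar: |V_total| = 78.83 V, ∠V_total = 27.2°.

V_total = 78.83∠27.2° V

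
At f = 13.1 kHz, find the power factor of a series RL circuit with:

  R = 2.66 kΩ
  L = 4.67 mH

Step 1 — Angular frequency: ω = 2π·f = 2π·1.31e+04 = 8.231e+04 rad/s.
Step 2 — Component impedances:
  R: Z = R = 2660 Ω
  L: Z = jωL = j·8.231e+04·0.00467 = 0 + j384.4 Ω
Step 3 — Series combination: Z_total = R + L = 2660 + j384.4 Ω = 2688∠8.2° Ω.
Step 4 — Power factor: PF = cos(φ) = Re(Z)/|Z| = 2660/2687.6 = 0.9897.
Step 5 — Type: Im(Z) = 384.4 ⇒ lagging (phase φ = 8.2°).

PF = 0.9897 (lagging, φ = 8.2°)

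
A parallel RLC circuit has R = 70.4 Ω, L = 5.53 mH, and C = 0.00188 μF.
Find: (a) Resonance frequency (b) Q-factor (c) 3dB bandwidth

Step 1 — Resonance: ω₀ = 1/√(LC) = 1/√(0.00553·1.88e-09) = 3.101e+05 rad/s.
Step 2 — f₀ = ω₀/(2π) = 4.936e+04 Hz.
Step 3 — Parallel Q: Q = R/(ω₀L) = 70.4/(3.101e+05·0.00553) = 0.04105.
Step 4 — Bandwidth: Δω = ω₀/Q = 7.556e+06 rad/s; BW = Δω/(2π) = 1.203e+06 Hz.

(a) f₀ = 4.936e+04 Hz  (b) Q = 0.04105  (c) BW = 1.203e+06 Hz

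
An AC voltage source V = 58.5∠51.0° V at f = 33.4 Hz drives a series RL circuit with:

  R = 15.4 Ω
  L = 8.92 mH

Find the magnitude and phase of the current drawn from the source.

Step 1 — Angular frequency: ω = 2π·f = 2π·33.4 = 209.9 rad/s.
Step 2 — Component impedances:
  R: Z = R = 15.4 Ω
  L: Z = jωL = j·209.9·0.00892 = 0 + j1.872 Ω
Step 3 — Series combination: Z_total = R + L = 15.4 + j1.872 Ω = 15.51∠6.9° Ω.
Step 4 — Source phasor: V = 58.5∠51.0° V = 36.82 + j45.46 V.
Step 5 — Ohm's law: I = V / Z_total = (36.82 + j45.46) / (15.4 + j1.872) = 2.709 + j2.623 A.
Step 6 — Convert to polar: |I| = 3.771 A, ∠I = 44.1°.

I = 3.771∠44.1° A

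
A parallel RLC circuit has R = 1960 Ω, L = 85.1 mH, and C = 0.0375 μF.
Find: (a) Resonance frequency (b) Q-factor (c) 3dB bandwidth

Step 1 — Resonance: ω₀ = 1/√(LC) = 1/√(0.0851·3.75e-08) = 1.77e+04 rad/s.
Step 2 — f₀ = ω₀/(2π) = 2817 Hz.
Step 3 — Parallel Q: Q = R/(ω₀L) = 1960/(1.77e+04·0.0851) = 1.301.
Step 4 — Bandwidth: Δω = ω₀/Q = 1.361e+04 rad/s; BW = Δω/(2π) = 2165 Hz.

(a) f₀ = 2817 Hz  (b) Q = 1.301  (c) BW = 2165 Hz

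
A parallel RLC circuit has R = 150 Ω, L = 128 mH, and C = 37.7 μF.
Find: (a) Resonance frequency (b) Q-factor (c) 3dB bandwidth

Step 1 — Resonance: ω₀ = 1/√(LC) = 1/√(0.128·3.77e-05) = 455.2 rad/s.
Step 2 — f₀ = ω₀/(2π) = 72.45 Hz.
Step 3 — Parallel Q: Q = R/(ω₀L) = 150/(455.2·0.128) = 2.574.
Step 4 — Bandwidth: Δω = ω₀/Q = 176.8 rad/s; BW = Δω/(2π) = 28.14 Hz.

(a) f₀ = 72.45 Hz  (b) Q = 2.574  (c) BW = 28.14 Hz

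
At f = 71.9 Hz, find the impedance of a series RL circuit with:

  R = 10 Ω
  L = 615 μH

Step 1 — Angular frequency: ω = 2π·f = 2π·71.9 = 451.8 rad/s.
Step 2 — Component impedances:
  R: Z = R = 10 Ω
  L: Z = jωL = j·451.8·0.000615 = 0 + j0.2778 Ω
Step 3 — Series combination: Z_total = R + L = 10 + j0.2778 Ω = 10∠1.6° Ω.

Z = 10 + j0.2778 Ω = 10∠1.6° Ω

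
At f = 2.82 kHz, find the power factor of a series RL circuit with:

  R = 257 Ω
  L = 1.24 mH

Step 1 — Angular frequency: ω = 2π·f = 2π·2820 = 1.772e+04 rad/s.
Step 2 — Component impedances:
  R: Z = R = 257 Ω
  L: Z = jωL = j·1.772e+04·0.00124 = 0 + j21.97 Ω
Step 3 — Series combination: Z_total = R + L = 257 + j21.97 Ω = 257.9∠4.9° Ω.
Step 4 — Power factor: PF = cos(φ) = Re(Z)/|Z| = 257/257.94 = 0.9964.
Step 5 — Type: Im(Z) = 21.97 ⇒ lagging (phase φ = 4.9°).

PF = 0.9964 (lagging, φ = 4.9°)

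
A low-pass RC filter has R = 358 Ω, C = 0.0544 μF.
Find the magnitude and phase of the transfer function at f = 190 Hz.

Step 1 — Angular frequency: ω = 2π·190 = 1194 rad/s.
Step 2 — Transfer function: H(jω) = 1/(1 + jωRC).
Step 3 — Denominator: 1 + jωRC = 1 + j·1194·358·5.44e-08 = 1 + j0.02325.
Step 4 — H = 0.9995 - j0.02324.
Step 5 — Magnitude: |H| = 0.9997 (-0.0 dB); phase: φ = -1.3°.

|H| = 0.9997 (-0.0 dB), φ = -1.3°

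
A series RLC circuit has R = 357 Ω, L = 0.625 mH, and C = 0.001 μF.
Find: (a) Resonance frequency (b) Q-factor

Step 1 — Resonance condition Im(Z)=0 gives ω₀ = 1/√(LC).
Step 2 — ω₀ = 1/√(0.000625·1e-09) = 1.265e+06 rad/s.
Step 3 — f₀ = ω₀/(2π) = 2.013e+05 Hz.
Step 4 — Series Q: Q = ω₀L/R = 1.265e+06·0.000625/357 = 2.214.

(a) f₀ = 2.013e+05 Hz  (b) Q = 2.214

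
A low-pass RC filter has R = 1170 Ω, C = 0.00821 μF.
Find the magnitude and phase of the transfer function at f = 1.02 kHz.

Step 1 — Angular frequency: ω = 2π·1020 = 6409 rad/s.
Step 2 — Transfer function: H(jω) = 1/(1 + jωRC).
Step 3 — Denominator: 1 + jωRC = 1 + j·6409·1170·8.21e-09 = 1 + j0.06156.
Step 4 — H = 0.9962 - j0.06133.
Step 5 — Magnitude: |H| = 0.9981 (-0.0 dB); phase: φ = -3.5°.

|H| = 0.9981 (-0.0 dB), φ = -3.5°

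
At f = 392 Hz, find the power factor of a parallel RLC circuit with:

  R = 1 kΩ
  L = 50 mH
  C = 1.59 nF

Step 1 — Angular frequency: ω = 2π·f = 2π·392 = 2463 rad/s.
Step 2 — Component impedances:
  R: Z = R = 1000 Ω
  L: Z = jωL = j·2463·0.05 = 0 + j123.2 Ω
  C: Z = 1/(jωC) = -j/(ω·C) = 0 - j2.554e+05 Ω
Step 3 — Parallel combination: 1/Z_total = 1/R + 1/L + 1/C; Z_total = 14.95 + j121.4 Ω = 122.3∠83.0° Ω.
Step 4 — Power factor: PF = cos(φ) = Re(Z)/|Z| = 14.954/122.29 = 0.1223.
Step 5 — Type: Im(Z) = 121.4 ⇒ lagging (phase φ = 83.0°).

PF = 0.1223 (lagging, φ = 83.0°)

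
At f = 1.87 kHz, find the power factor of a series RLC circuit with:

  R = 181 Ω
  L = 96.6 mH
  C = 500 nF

Step 1 — Angular frequency: ω = 2π·f = 2π·1870 = 1.175e+04 rad/s.
Step 2 — Component impedances:
  R: Z = R = 181 Ω
  L: Z = jωL = j·1.175e+04·0.0966 = 0 + j1135 Ω
  C: Z = 1/(jωC) = -j/(ω·C) = 0 - j170.2 Ω
Step 3 — Series combination: Z_total = R + L + C = 181 + j964.8 Ω = 981.6∠79.4° Ω.
Step 4 — Power factor: PF = cos(φ) = Re(Z)/|Z| = 181/981.6 = 0.1844.
Step 5 — Type: Im(Z) = 964.8 ⇒ lagging (phase φ = 79.4°).

PF = 0.1844 (lagging, φ = 79.4°)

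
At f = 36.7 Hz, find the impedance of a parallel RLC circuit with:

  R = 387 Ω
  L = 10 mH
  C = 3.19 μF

Step 1 — Angular frequency: ω = 2π·f = 2π·36.7 = 230.6 rad/s.
Step 2 — Component impedances:
  R: Z = R = 387 Ω
  L: Z = jωL = j·230.6·0.01 = 0 + j2.306 Ω
  C: Z = 1/(jωC) = -j/(ω·C) = 0 - j1359 Ω
Step 3 — Parallel combination: 1/Z_total = 1/R + 1/L + 1/C; Z_total = 0.01379 + j2.31 Ω = 2.31∠89.7° Ω.

Z = 0.01379 + j2.31 Ω = 2.31∠89.7° Ω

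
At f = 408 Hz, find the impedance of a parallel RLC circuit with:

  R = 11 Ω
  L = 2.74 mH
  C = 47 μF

Step 1 — Angular frequency: ω = 2π·f = 2π·408 = 2564 rad/s.
Step 2 — Component impedances:
  R: Z = R = 11 Ω
  L: Z = jωL = j·2564·0.00274 = 0 + j7.024 Ω
  C: Z = 1/(jωC) = -j/(ω·C) = 0 - j8.3 Ω
Step 3 — Parallel combination: 1/Z_total = 1/R + 1/L + 1/C; Z_total = 10.4 + j2.503 Ω = 10.69∠13.5° Ω.

Z = 10.4 + j2.503 Ω = 10.69∠13.5° Ω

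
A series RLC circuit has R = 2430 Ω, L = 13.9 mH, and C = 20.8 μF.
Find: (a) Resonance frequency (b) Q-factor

Step 1 — Resonance condition Im(Z)=0 gives ω₀ = 1/√(LC).
Step 2 — ω₀ = 1/√(0.0139·2.08e-05) = 1860 rad/s.
Step 3 — f₀ = ω₀/(2π) = 296 Hz.
Step 4 — Series Q: Q = ω₀L/R = 1860·0.0139/2430 = 0.01064.

(a) f₀ = 296 Hz  (b) Q = 0.01064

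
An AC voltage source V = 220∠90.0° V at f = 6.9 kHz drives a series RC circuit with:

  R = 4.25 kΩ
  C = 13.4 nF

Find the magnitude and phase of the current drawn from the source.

Step 1 — Angular frequency: ω = 2π·f = 2π·6900 = 4.335e+04 rad/s.
Step 2 — Component impedances:
  R: Z = R = 4250 Ω
  C: Z = 1/(jωC) = -j/(ω·C) = 0 - j1721 Ω
Step 3 — Series combination: Z_total = R + C = 4250 - j1721 Ω = 4585∠-22.0° Ω.
Step 4 — Source phasor: V = 220∠90.0° V = 0 + j220 V.
Step 5 — Ohm's law: I = V / Z_total = (0 + j220) / (4250 - j1721) = -0.01801 + j0.04447 A.
Step 6 — Convert to polar: |I| = 0.04798 A, ∠I = 112.0°.

I = 0.04798∠112.0° A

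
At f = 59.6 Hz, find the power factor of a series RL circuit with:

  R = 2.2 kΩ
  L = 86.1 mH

Step 1 — Angular frequency: ω = 2π·f = 2π·59.6 = 374.5 rad/s.
Step 2 — Component impedances:
  R: Z = R = 2200 Ω
  L: Z = jωL = j·374.5·0.0861 = 0 + j32.24 Ω
Step 3 — Series combination: Z_total = R + L = 2200 + j32.24 Ω = 2200∠0.8° Ω.
Step 4 — Power factor: PF = cos(φ) = Re(Z)/|Z| = 2200/2200.2 = 0.9999.
Step 5 — Type: Im(Z) = 32.24 ⇒ lagging (phase φ = 0.8°).

PF = 0.9999 (lagging, φ = 0.8°)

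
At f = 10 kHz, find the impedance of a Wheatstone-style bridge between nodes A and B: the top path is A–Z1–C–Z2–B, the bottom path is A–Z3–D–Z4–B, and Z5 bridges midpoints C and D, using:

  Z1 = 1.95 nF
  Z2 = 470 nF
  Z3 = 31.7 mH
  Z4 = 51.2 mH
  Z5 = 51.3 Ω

Step 1 — Angular frequency: ω = 2π·f = 2π·1e+04 = 6.283e+04 rad/s.
Step 2 — Component impedances:
  Z1: Z = 1/(jωC) = -j/(ω·C) = 0 - j8162 Ω
  Z2: Z = 1/(jωC) = -j/(ω·C) = 0 - j33.86 Ω
  Z3: Z = jωL = j·6.283e+04·0.0317 = 0 + j1992 Ω
  Z4: Z = jωL = j·6.283e+04·0.0512 = 0 + j3217 Ω
  Z5: Z = R = 51.3 Ω
Step 3 — Bridge requires nodal analysis (the Z5 bridge couples midpoints C and D, so the two paths cannot be reduced to a simple series/parallel combination). Setting node B to ground and injecting 1 A at node A, the 3-node admittance system at A, C, D solves to V_A = Z_AB = 91.21 + j2601 Ω = 2603∠88.0° Ω.

Z = 91.21 + j2601 Ω = 2603∠88.0° Ω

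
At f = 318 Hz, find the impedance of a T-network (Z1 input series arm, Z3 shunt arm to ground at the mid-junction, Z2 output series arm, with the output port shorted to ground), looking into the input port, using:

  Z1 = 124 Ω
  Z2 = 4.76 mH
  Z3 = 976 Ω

Step 1 — Angular frequency: ω = 2π·f = 2π·318 = 1998 rad/s.
Step 2 — Component impedances:
  Z1: Z = R = 124 Ω
  Z2: Z = jωL = j·1998·0.00476 = 0 + j9.511 Ω
  Z3: Z = R = 976 Ω
Step 3 — With the output port shorted to ground, the output series arm Z2 runs from the junction to ground; the shunt arm Z3 also runs from the junction to ground. They appear in parallel: Z3 || Z2 = 0.09267 + j9.51 Ω.
Step 4 — Series with input arm Z1: Z_in = Z1 + (Z3 || Z2) = 124.1 + j9.51 Ω = 124.5∠4.4° Ω.

Z = 124.1 + j9.51 Ω = 124.5∠4.4° Ω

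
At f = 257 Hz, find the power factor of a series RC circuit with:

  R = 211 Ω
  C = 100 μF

Step 1 — Angular frequency: ω = 2π·f = 2π·257 = 1615 rad/s.
Step 2 — Component impedances:
  R: Z = R = 211 Ω
  C: Z = 1/(jωC) = -j/(ω·C) = 0 - j6.193 Ω
Step 3 — Series combination: Z_total = R + C = 211 - j6.193 Ω = 211.1∠-1.7° Ω.
Step 4 — Power factor: PF = cos(φ) = Re(Z)/|Z| = 211/211.09 = 0.9996.
Step 5 — Type: Im(Z) = -6.193 ⇒ leading (phase φ = -1.7°).

PF = 0.9996 (leading, φ = -1.7°)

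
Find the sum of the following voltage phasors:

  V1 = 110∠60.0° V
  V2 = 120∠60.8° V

Step 1 — Convert each phasor to rectangular form:
  V1 = 110·(cos(60.0°) + j·sin(60.0°)) = 55 + j95.26 V
  V2 = 120·(cos(60.8°) + j·sin(60.8°)) = 58.54 + j104.8 V
Step 2 — Sum components: V_total = 113.5 + j200 V.
Step 3 — Convert to polar: |V_total| = 230 V, ∠V_total = 60.4°.

V_total = 230∠60.4° V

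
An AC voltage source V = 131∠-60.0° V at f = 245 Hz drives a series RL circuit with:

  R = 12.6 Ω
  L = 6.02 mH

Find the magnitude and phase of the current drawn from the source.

Step 1 — Angular frequency: ω = 2π·f = 2π·245 = 1539 rad/s.
Step 2 — Component impedances:
  R: Z = R = 12.6 Ω
  L: Z = jωL = j·1539·0.00602 = 0 + j9.267 Ω
Step 3 — Series combination: Z_total = R + L = 12.6 + j9.267 Ω = 15.64∠36.3° Ω.
Step 4 — Source phasor: V = 131∠-60.0° V = 65.5 - j113.4 V.
Step 5 — Ohm's law: I = V / Z_total = (65.5 - j113.4) / (12.6 + j9.267) = -0.924 - j8.324 A.
Step 6 — Convert to polar: |I| = 8.375 A, ∠I = -96.3°.

I = 8.375∠-96.3° A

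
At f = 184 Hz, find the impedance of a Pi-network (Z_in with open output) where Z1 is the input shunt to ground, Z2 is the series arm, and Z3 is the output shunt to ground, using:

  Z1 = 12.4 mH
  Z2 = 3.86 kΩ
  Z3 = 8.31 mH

Step 1 — Angular frequency: ω = 2π·f = 2π·184 = 1156 rad/s.
Step 2 — Component impedances:
  Z1: Z = jωL = j·1156·0.0124 = 0 + j14.34 Ω
  Z2: Z = R = 3860 Ω
  Z3: Z = jωL = j·1156·0.00831 = 0 + j9.607 Ω
Step 3 — With open output, the series arm Z2 and the output shunt Z3 appear in series to ground: Z2 + Z3 = 3860 + j9.607 Ω.
Step 4 — Parallel with input shunt Z1: Z_in = Z1 || (Z2 + Z3) = 0.05324 + j14.34 Ω = 14.34∠89.8° Ω.

Z = 0.05324 + j14.34 Ω = 14.34∠89.8° Ω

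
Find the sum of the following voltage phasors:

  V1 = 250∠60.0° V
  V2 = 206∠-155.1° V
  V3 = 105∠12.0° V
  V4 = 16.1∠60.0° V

Step 1 — Convert each phasor to rectangular form:
  V1 = 250·(cos(60.0°) + j·sin(60.0°)) = 125 + j216.5 V
  V2 = 206·(cos(-155.1°) + j·sin(-155.1°)) = -186.9 - j86.73 V
  V3 = 105·(cos(12.0°) + j·sin(12.0°)) = 102.7 + j21.83 V
  V4 = 16.1·(cos(60.0°) + j·sin(60.0°)) = 8.05 + j13.94 V
Step 2 — Sum components: V_total = 48.9 + j165.5 V.
Step 3 — Convert to polar: |V_total| = 172.6 V, ∠V_total = 73.5°.

V_total = 172.6∠73.5° V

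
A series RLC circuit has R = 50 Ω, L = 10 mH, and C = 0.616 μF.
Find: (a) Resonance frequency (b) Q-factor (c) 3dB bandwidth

Step 1 — Resonance condition Im(Z)=0 gives ω₀ = 1/√(LC).
Step 2 — ω₀ = 1/√(0.01·6.16e-07) = 1.274e+04 rad/s.
Step 3 — f₀ = ω₀/(2π) = 2028 Hz.
Step 4 — Series Q: Q = ω₀L/R = 1.274e+04·0.01/50 = 2.548.
Step 5 — 3dB bandwidth: Δω = ω₀/Q = 5000 rad/s; BW = Δω/(2π) = 795.8 Hz.

(a) f₀ = 2028 Hz  (b) Q = 2.548  (c) BW = 795.8 Hz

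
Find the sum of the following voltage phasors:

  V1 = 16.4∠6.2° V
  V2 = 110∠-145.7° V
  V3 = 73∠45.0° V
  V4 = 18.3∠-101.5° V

Step 1 — Convert each phasor to rectangular form:
  V1 = 16.4·(cos(6.2°) + j·sin(6.2°)) = 16.3 + j1.771 V
  V2 = 110·(cos(-145.7°) + j·sin(-145.7°)) = -90.87 - j61.99 V
  V3 = 73·(cos(45.0°) + j·sin(45.0°)) = 51.62 + j51.62 V
  V4 = 18.3·(cos(-101.5°) + j·sin(-101.5°)) = -3.648 - j17.93 V
Step 2 — Sum components: V_total = -26.6 - j26.53 V.
Step 3 — Convert to polar: |V_total| = 37.57 V, ∠V_total = -135.1°.

V_total = 37.57∠-135.1° V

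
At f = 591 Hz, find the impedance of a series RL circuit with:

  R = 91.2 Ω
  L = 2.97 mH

Step 1 — Angular frequency: ω = 2π·f = 2π·591 = 3713 rad/s.
Step 2 — Component impedances:
  R: Z = R = 91.2 Ω
  L: Z = jωL = j·3713·0.00297 = 0 + j11.03 Ω
Step 3 — Series combination: Z_total = R + L = 91.2 + j11.03 Ω = 91.86∠6.9° Ω.

Z = 91.2 + j11.03 Ω = 91.86∠6.9° Ω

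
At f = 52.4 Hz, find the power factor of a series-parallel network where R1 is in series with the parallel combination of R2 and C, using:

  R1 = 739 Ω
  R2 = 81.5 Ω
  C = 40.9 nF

Step 1 — Angular frequency: ω = 2π·f = 2π·52.4 = 329.2 rad/s.
Step 2 — Component impedances:
  R1: Z = R = 739 Ω
  R2: Z = R = 81.5 Ω
  C: Z = 1/(jωC) = -j/(ω·C) = 0 - j7.426e+04 Ω
Step 3 — Parallel branch: R2 || C = 1/(1/R2 + 1/C) = 81.5 - j0.08944 Ω.
Step 4 — Series with R1: Z_total = R1 + (R2 || C) = 820.5 - j0.08944 Ω = 820.5∠-0.0° Ω.
Step 5 — Power factor: PF = cos(φ) = Re(Z)/|Z| = 820.5/820.5 = 1.
Step 6 — Type: Im(Z) = -0.08944 ⇒ leading (phase φ = -0.0°).

PF = 1 (leading, φ = -0.0°)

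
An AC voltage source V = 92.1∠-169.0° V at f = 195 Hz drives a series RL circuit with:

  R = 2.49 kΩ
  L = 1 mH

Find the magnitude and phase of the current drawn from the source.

Step 1 — Angular frequency: ω = 2π·f = 2π·195 = 1225 rad/s.
Step 2 — Component impedances:
  R: Z = R = 2490 Ω
  L: Z = jωL = j·1225·0.001 = 0 + j1.225 Ω
Step 3 — Series combination: Z_total = R + L = 2490 + j1.225 Ω = 2490∠0.0° Ω.
Step 4 — Source phasor: V = 92.1∠-169.0° V = -90.41 - j17.57 V.
Step 5 — Ohm's law: I = V / Z_total = (-90.41 - j17.57) / (2490 + j1.225) = -0.03631 - j0.00704 A.
Step 6 — Convert to polar: |I| = 0.03699 A, ∠I = -169.0°.

I = 0.03699∠-169.0° A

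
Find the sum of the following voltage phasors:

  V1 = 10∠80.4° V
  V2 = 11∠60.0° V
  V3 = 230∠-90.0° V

Step 1 — Convert each phasor to rectangular form:
  V1 = 10·(cos(80.4°) + j·sin(80.4°)) = 1.668 + j9.86 V
  V2 = 11·(cos(60.0°) + j·sin(60.0°)) = 5.5 + j9.526 V
  V3 = 230·(cos(-90.0°) + j·sin(-90.0°)) = 0 - j230 V
Step 2 — Sum components: V_total = 7.168 - j210.6 V.
Step 3 — Convert to polar: |V_total| = 210.7 V, ∠V_total = -88.1°.

V_total = 210.7∠-88.1° V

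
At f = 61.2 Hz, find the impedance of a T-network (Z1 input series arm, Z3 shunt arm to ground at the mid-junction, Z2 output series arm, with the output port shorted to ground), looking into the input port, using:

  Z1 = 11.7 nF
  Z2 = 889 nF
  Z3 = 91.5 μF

Step 1 — Angular frequency: ω = 2π·f = 2π·61.2 = 384.5 rad/s.
Step 2 — Component impedances:
  Z1: Z = 1/(jωC) = -j/(ω·C) = 0 - j2.223e+05 Ω
  Z2: Z = 1/(jωC) = -j/(ω·C) = 0 - j2925 Ω
  Z3: Z = 1/(jωC) = -j/(ω·C) = 0 - j28.42 Ω
Step 3 — With the output port shorted to ground, the output series arm Z2 runs from the junction to ground; the shunt arm Z3 also runs from the junction to ground. They appear in parallel: Z3 || Z2 = 0 - j28.15 Ω.
Step 4 — Series with input arm Z1: Z_in = Z1 + (Z3 || Z2) = 0 - j2.223e+05 Ω = 2.223e+05∠-90.0° Ω.

Z = 0 - j2.223e+05 Ω = 2.223e+05∠-90.0° Ω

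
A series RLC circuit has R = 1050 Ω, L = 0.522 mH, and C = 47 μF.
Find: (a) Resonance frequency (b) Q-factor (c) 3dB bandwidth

Step 1 — Resonance condition Im(Z)=0 gives ω₀ = 1/√(LC).
Step 2 — ω₀ = 1/√(0.000522·4.7e-05) = 6384 rad/s.
Step 3 — f₀ = ω₀/(2π) = 1016 Hz.
Step 4 — Series Q: Q = ω₀L/R = 6384·0.000522/1050 = 0.003174.
Step 5 — 3dB bandwidth: Δω = ω₀/Q = 2.011e+06 rad/s; BW = Δω/(2π) = 3.201e+05 Hz.

(a) f₀ = 1016 Hz  (b) Q = 0.003174  (c) BW = 3.201e+05 Hz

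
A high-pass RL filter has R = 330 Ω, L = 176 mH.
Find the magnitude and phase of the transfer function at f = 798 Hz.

Step 1 — Angular frequency: ω = 2π·798 = 5014 rad/s.
Step 2 — Transfer function: H(jω) = jωL/(R + jωL).
Step 3 — Numerator jωL = j·882.5; denominator R + jωL = 330 + j882.5.
Step 4 — H = 0.8773 + j0.3281.
Step 5 — Magnitude: |H| = 0.9367 (-0.6 dB); phase: φ = 20.5°.

|H| = 0.9367 (-0.6 dB), φ = 20.5°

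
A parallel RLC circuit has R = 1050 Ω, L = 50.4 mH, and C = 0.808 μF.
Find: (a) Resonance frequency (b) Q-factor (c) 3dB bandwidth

Step 1 — Resonance: ω₀ = 1/√(LC) = 1/√(0.0504·8.08e-07) = 4955 rad/s.
Step 2 — f₀ = ω₀/(2π) = 788.7 Hz.
Step 3 — Parallel Q: Q = R/(ω₀L) = 1050/(4955·0.0504) = 4.204.
Step 4 — Bandwidth: Δω = ω₀/Q = 1179 rad/s; BW = Δω/(2π) = 187.6 Hz.

(a) f₀ = 788.7 Hz  (b) Q = 4.204  (c) BW = 187.6 Hz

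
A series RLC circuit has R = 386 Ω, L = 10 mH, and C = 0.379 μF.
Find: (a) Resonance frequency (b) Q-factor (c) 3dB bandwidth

Step 1 — Resonance condition Im(Z)=0 gives ω₀ = 1/√(LC).
Step 2 — ω₀ = 1/√(0.01·3.79e-07) = 1.624e+04 rad/s.
Step 3 — f₀ = ω₀/(2π) = 2585 Hz.
Step 4 — Series Q: Q = ω₀L/R = 1.624e+04·0.01/386 = 0.4208.
Step 5 — 3dB bandwidth: Δω = ω₀/Q = 3.86e+04 rad/s; BW = Δω/(2π) = 6143 Hz.

(a) f₀ = 2585 Hz  (b) Q = 0.4208  (c) BW = 6143 Hz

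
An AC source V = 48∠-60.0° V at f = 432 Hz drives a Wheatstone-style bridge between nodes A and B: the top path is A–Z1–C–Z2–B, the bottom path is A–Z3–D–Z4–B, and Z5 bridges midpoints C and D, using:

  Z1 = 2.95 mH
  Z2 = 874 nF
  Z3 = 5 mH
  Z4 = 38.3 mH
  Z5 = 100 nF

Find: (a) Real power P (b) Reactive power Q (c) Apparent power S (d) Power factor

Step 1 — Angular frequency: ω = 2π·f = 2π·432 = 2714 rad/s.
Step 2 — Component impedances:
  Z1: Z = jωL = j·2714·0.00295 = 0 + j8.007 Ω
  Z2: Z = 1/(jωC) = -j/(ω·C) = 0 - j421.5 Ω
  Z3: Z = jωL = j·2714·0.005 = 0 + j13.57 Ω
  Z4: Z = jωL = j·2714·0.0383 = 0 + j104 Ω
  Z5: Z = 1/(jωC) = -j/(ω·C) = 0 - j3684 Ω
Step 3 — Bridge requires nodal analysis (the Z5 bridge couples midpoints C and D, so the two paths cannot be reduced to a simple series/parallel combination). Setting node B to ground and injecting 1 A at node A, the 3-node admittance system at A, C, D solves to V_A = Z_AB = 0 + j164.3 Ω = 164.3∠90.0° Ω.
Step 4 — Source phasor: V = 48∠-60.0° V = 24 - j41.57 V.
Step 5 — Current: I = V / Z = -0.253 - j0.146 A = 0.2921∠-150.0° A.
Step 6 — Complex power: S = V·I* = 0 + j14.02 VA.
Step 7 — Real power: P = Re(S) = 0 W.
Step 8 — Reactive power: Q = Im(S) = 14.02 VAR.
Step 9 — Apparent power: |S| = 14.02 VA.
Step 10 — Power factor: PF = P/|S| = 0 (lagging).

(a) P = 0 W  (b) Q = 14.02 VAR  (c) S = 14.02 VA  (d) PF = 0 (lagging)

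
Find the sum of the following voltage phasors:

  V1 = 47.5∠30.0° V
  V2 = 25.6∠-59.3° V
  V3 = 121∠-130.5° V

Step 1 — Convert each phasor to rectangular form:
  V1 = 47.5·(cos(30.0°) + j·sin(30.0°)) = 41.14 + j23.75 V
  V2 = 25.6·(cos(-59.3°) + j·sin(-59.3°)) = 13.07 - j22.01 V
  V3 = 121·(cos(-130.5°) + j·sin(-130.5°)) = -78.58 - j92.01 V
Step 2 — Sum components: V_total = -24.38 - j90.27 V.
Step 3 — Convert to polar: |V_total| = 93.5 V, ∠V_total = -105.1°.

V_total = 93.5∠-105.1° V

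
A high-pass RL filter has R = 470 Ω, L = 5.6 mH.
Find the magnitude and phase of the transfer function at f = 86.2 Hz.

Step 1 — Angular frequency: ω = 2π·86.2 = 541.6 rad/s.
Step 2 — Transfer function: H(jω) = jωL/(R + jωL).
Step 3 — Numerator jωL = j·3.033; denominator R + jωL = 470 + j3.033.
Step 4 — H = 4.164e-05 + j0.006453.
Step 5 — Magnitude: |H| = 0.006453 (-43.8 dB); phase: φ = 89.6°.

|H| = 0.006453 (-43.8 dB), φ = 89.6°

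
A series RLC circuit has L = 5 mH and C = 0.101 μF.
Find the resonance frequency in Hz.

Step 1 — Resonance condition Im(Z)=0 gives ω₀ = 1/√(LC).
Step 2 — ω₀ = 1/√(0.005·1.01e-07) = 4.45e+04 rad/s.
Step 3 — f₀ = ω₀/(2π) = 7082 Hz.

f₀ = 7082 Hz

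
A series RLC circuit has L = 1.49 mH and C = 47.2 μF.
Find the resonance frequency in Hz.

Step 1 — Resonance condition Im(Z)=0 gives ω₀ = 1/√(LC).
Step 2 — ω₀ = 1/√(0.00149·4.72e-05) = 3771 rad/s.
Step 3 — f₀ = ω₀/(2π) = 600.1 Hz.

f₀ = 600.1 Hz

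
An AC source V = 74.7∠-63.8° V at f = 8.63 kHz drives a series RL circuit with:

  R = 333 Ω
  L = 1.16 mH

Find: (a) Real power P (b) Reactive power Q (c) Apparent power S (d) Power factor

Step 1 — Angular frequency: ω = 2π·f = 2π·8630 = 5.422e+04 rad/s.
Step 2 — Component impedances:
  R: Z = R = 333 Ω
  L: Z = jωL = j·5.422e+04·0.00116 = 0 + j62.9 Ω
Step 3 — Series combination: Z_total = R + L = 333 + j62.9 Ω = 338.9∠10.7° Ω.
Step 4 — Source phasor: V = 74.7∠-63.8° V = 32.98 - j67.03 V.
Step 5 — Current: I = V / Z = 0.05892 - j0.2124 A = 0.2204∠-74.5° A.
Step 6 — Complex power: S = V·I* = 16.18 + j3.056 VA.
Step 7 — Real power: P = Re(S) = 16.18 W.
Step 8 — Reactive power: Q = Im(S) = 3.056 VAR.
Step 9 — Apparent power: |S| = 16.47 VA.
Step 10 — Power factor: PF = P/|S| = 0.9826 (lagging).

(a) P = 16.18 W  (b) Q = 3.056 VAR  (c) S = 16.47 VA  (d) PF = 0.9826 (lagging)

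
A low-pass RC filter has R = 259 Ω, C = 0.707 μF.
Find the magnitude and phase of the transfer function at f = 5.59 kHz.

Step 1 — Angular frequency: ω = 2π·5590 = 3.512e+04 rad/s.
Step 2 — Transfer function: H(jω) = 1/(1 + jωRC).
Step 3 — Denominator: 1 + jωRC = 1 + j·3.512e+04·259·7.07e-07 = 1 + j6.431.
Step 4 — H = 0.0236 - j0.1518.
Step 5 — Magnitude: |H| = 0.1536 (-16.3 dB); phase: φ = -81.2°.

|H| = 0.1536 (-16.3 dB), φ = -81.2°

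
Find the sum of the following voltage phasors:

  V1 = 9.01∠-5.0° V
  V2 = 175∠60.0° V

Step 1 — Convert each phasor to rectangular form:
  V1 = 9.01·(cos(-5.0°) + j·sin(-5.0°)) = 8.976 - j0.7853 V
  V2 = 175·(cos(60.0°) + j·sin(60.0°)) = 87.5 + j151.6 V
Step 2 — Sum components: V_total = 96.48 + j150.8 V.
Step 3 — Convert to polar: |V_total| = 179 V, ∠V_total = 57.4°.

V_total = 179∠57.4° V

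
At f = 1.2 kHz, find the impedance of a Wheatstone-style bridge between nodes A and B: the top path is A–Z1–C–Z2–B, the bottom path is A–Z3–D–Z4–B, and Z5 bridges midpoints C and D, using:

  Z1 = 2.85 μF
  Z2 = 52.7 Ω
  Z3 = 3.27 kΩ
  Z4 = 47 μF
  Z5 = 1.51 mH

Step 1 — Angular frequency: ω = 2π·f = 2π·1200 = 7540 rad/s.
Step 2 — Component impedances:
  Z1: Z = 1/(jωC) = -j/(ω·C) = 0 - j46.54 Ω
  Z2: Z = R = 52.7 Ω
  Z3: Z = R = 3270 Ω
  Z4: Z = 1/(jωC) = -j/(ω·C) = 0 - j2.822 Ω
  Z5: Z = jωL = j·7540·0.00151 = 0 + j11.39 Ω
Step 3 — Bridge requires nodal analysis (the Z5 bridge couples midpoints C and D, so the two paths cannot be reduced to a simple series/parallel combination). Setting node B to ground and injecting 1 A at node A, the 3-node admittance system at A, C, D solves to V_A = Z_AB = 1.738 - j38.15 Ω = 38.19∠-87.4° Ω.

Z = 1.738 - j38.15 Ω = 38.19∠-87.4° Ω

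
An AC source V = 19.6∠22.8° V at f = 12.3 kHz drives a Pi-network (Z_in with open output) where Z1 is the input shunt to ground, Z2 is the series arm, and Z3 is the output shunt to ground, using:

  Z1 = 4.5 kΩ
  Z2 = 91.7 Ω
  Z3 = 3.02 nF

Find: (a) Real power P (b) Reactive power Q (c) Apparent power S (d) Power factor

Step 1 — Angular frequency: ω = 2π·f = 2π·1.23e+04 = 7.728e+04 rad/s.
Step 2 — Component impedances:
  Z1: Z = R = 4500 Ω
  Z2: Z = R = 91.7 Ω
  Z3: Z = 1/(jωC) = -j/(ω·C) = 0 - j4285 Ω
Step 3 — With open output, the series arm Z2 and the output shunt Z3 appear in series to ground: Z2 + Z3 = 91.7 - j4285 Ω.
Step 4 — Parallel with input shunt Z1: Z_in = Z1 || (Z2 + Z3) = 2143 - j2200 Ω = 3071∠-45.8° Ω.
Step 5 — Source phasor: V = 19.6∠22.8° V = 18.07 + j7.595 V.
Step 6 — Current: I = V / Z = 0.002334 + j0.005941 A = 0.006383∠68.6° A.
Step 7 — Complex power: S = V·I* = 0.08729 - j0.08962 VA.
Step 8 — Real power: P = Re(S) = 0.08729 W.
Step 9 — Reactive power: Q = Im(S) = -0.08962 VAR.
Step 10 — Apparent power: |S| = 0.1251 VA.
Step 11 — Power factor: PF = P/|S| = 0.6977 (leading).

(a) P = 0.08729 W  (b) Q = -0.08962 VAR  (c) S = 0.1251 VA  (d) PF = 0.6977 (leading)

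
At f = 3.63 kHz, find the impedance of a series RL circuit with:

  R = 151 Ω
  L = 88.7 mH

Step 1 — Angular frequency: ω = 2π·f = 2π·3630 = 2.281e+04 rad/s.
Step 2 — Component impedances:
  R: Z = R = 151 Ω
  L: Z = jωL = j·2.281e+04·0.0887 = 0 + j2023 Ω
Step 3 — Series combination: Z_total = R + L = 151 + j2023 Ω = 2029∠85.7° Ω.

Z = 151 + j2023 Ω = 2029∠85.7° Ω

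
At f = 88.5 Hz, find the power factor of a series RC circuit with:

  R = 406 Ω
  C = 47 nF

Step 1 — Angular frequency: ω = 2π·f = 2π·88.5 = 556.1 rad/s.
Step 2 — Component impedances:
  R: Z = R = 406 Ω
  C: Z = 1/(jωC) = -j/(ω·C) = 0 - j3.826e+04 Ω
Step 3 — Series combination: Z_total = R + C = 406 - j3.826e+04 Ω = 3.827e+04∠-89.4° Ω.
Step 4 — Power factor: PF = cos(φ) = Re(Z)/|Z| = 406/3.827e+04 = 0.01061.
Step 5 — Type: Im(Z) = -3.826e+04 ⇒ leading (phase φ = -89.4°).

PF = 0.01061 (leading, φ = -89.4°)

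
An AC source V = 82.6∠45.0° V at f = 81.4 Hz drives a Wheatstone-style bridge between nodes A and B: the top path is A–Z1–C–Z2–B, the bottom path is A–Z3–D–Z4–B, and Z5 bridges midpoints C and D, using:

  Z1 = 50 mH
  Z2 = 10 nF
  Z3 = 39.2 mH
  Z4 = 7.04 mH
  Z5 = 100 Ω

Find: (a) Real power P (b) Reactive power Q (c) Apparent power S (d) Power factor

Step 1 — Angular frequency: ω = 2π·f = 2π·81.4 = 511.5 rad/s.
Step 2 — Component impedances:
  Z1: Z = jωL = j·511.5·0.05 = 0 + j25.57 Ω
  Z2: Z = 1/(jωC) = -j/(ω·C) = 0 - j1.955e+05 Ω
  Z3: Z = jωL = j·511.5·0.0392 = 0 + j20.05 Ω
  Z4: Z = jωL = j·511.5·0.00704 = 0 + j3.601 Ω
  Z5: Z = R = 100 Ω
Step 3 — Bridge requires nodal analysis (the Z5 bridge couples midpoints C and D, so the two paths cannot be reduced to a simple series/parallel combination). Setting node B to ground and injecting 1 A at node A, the 3-node admittance system at A, C, D solves to V_A = Z_AB = 3.329 + j22.13 Ω = 22.38∠81.4° Ω.
Step 4 — Source phasor: V = 82.6∠45.0° V = 58.41 + j58.41 V.
Step 5 — Current: I = V / Z = 2.969 - j2.192 A = 3.69∠-36.4° A.
Step 6 — Complex power: S = V·I* = 45.33 + j301.4 VA.
Step 7 — Real power: P = Re(S) = 45.33 W.
Step 8 — Reactive power: Q = Im(S) = 301.4 VAR.
Step 9 — Apparent power: |S| = 304.8 VA.
Step 10 — Power factor: PF = P/|S| = 0.1487 (lagging).

(a) P = 45.33 W  (b) Q = 301.4 VAR  (c) S = 304.8 VA  (d) PF = 0.1487 (lagging)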